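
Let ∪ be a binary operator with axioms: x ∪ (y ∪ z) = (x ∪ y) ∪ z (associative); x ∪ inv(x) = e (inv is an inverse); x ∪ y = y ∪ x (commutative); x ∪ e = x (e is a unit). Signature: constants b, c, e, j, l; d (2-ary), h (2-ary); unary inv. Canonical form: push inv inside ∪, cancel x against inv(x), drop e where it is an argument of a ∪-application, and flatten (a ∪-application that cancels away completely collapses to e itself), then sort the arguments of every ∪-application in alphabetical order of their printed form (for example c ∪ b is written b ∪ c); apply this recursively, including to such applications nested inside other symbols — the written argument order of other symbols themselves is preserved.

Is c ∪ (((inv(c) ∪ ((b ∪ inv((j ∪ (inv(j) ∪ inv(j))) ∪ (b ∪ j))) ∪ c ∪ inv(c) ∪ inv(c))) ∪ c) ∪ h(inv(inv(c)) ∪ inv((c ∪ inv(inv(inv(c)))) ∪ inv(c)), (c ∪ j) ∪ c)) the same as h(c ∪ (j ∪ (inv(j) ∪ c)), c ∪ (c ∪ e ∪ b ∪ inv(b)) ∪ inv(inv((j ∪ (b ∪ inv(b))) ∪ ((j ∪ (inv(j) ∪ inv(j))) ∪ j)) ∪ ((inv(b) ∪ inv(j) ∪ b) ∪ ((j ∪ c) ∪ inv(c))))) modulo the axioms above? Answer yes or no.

Answer: yes — both canonical forms are h(c ∪ c, c ∪ c ∪ j)

Derivation:
Left:  c ∪ (((inv(c) ∪ ((b ∪ inv((j ∪ (inv(j) ∪ inv(j))) ∪ (b ∪ j))) ∪ c ∪ inv(c) ∪ inv(c))) ∪ c) ∪ h(inv(inv(c)) ∪ inv((c ∪ inv(inv(inv(c)))) ∪ inv(c)), (c ∪ j) ∪ c))
  Push inv inside:  distribute inv over ∪ and collapse double inv
  Inverses cancel:  c cancels; b cancels; j cancels
  Combine occurrences:  h(c ∪ c, c ∪ c ∪ j)
Right:  h(c ∪ (j ∪ (inv(j) ∪ c)), c ∪ (c ∪ e ∪ b ∪ inv(b)) ∪ inv(inv((j ∪ (b ∪ inv(b))) ∪ ((j ∪ (inv(j) ∪ inv(j))) ∪ j)) ∪ ((inv(b) ∪ inv(j) ∪ b) ∪ ((j ∪ c) ∪ inv(c)))))
  Focus inside:  c ∪ (c ∪ e ∪ b ∪ inv(b)) ∪ inv(inv((j ∪ (b ∪ inv(b))) ∪ ((j ∪ (inv(j) ∪ inv(j))) ∪ j)) ∪ ((inv(b) ∪ inv(j) ∪ b) ∪ ((j ∪ c) ∪ inv(c))))
  Push inv inside:  distribute inv over ∪ and collapse double inv
  Cancel inverse pairs:  b cancels
  Combine occurrences:  c ∪ c ∪ j
  Put back:  h(c ∪ c, c ∪ c ∪ j)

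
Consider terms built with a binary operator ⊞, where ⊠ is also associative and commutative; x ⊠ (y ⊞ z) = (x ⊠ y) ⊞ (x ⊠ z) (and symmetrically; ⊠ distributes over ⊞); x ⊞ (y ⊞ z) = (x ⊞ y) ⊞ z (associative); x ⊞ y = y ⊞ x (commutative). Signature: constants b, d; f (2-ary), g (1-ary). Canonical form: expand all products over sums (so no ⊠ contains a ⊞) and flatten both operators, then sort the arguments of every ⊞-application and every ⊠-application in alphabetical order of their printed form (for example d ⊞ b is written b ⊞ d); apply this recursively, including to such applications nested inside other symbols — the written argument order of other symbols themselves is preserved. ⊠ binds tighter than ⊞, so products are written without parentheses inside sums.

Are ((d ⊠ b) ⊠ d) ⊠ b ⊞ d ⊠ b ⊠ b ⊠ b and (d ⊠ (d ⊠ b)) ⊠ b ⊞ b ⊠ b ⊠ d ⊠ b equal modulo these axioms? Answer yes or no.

Left:  ((d ⊠ b) ⊠ d) ⊠ b ⊞ d ⊠ b ⊠ b ⊠ b
  Un-nest:  b ⊠ b ⊠ d ⊠ d ⊞ b ⊠ b ⊠ b ⊠ d
  Order the arguments:  b ⊠ b ⊠ b ⊠ d ⊞ b ⊠ b ⊠ d ⊠ d
Right:  (d ⊠ (d ⊠ b)) ⊠ b ⊞ b ⊠ b ⊠ d ⊠ b
  Flatten:  b ⊠ b ⊠ d ⊠ d ⊞ b ⊠ b ⊠ b ⊠ d
  Sort arguments:  b ⊠ b ⊠ b ⊠ d ⊞ b ⊠ b ⊠ d ⊠ d

Answer: yes — both canonical forms are b ⊠ b ⊠ b ⊠ d ⊞ b ⊠ b ⊠ d ⊠ d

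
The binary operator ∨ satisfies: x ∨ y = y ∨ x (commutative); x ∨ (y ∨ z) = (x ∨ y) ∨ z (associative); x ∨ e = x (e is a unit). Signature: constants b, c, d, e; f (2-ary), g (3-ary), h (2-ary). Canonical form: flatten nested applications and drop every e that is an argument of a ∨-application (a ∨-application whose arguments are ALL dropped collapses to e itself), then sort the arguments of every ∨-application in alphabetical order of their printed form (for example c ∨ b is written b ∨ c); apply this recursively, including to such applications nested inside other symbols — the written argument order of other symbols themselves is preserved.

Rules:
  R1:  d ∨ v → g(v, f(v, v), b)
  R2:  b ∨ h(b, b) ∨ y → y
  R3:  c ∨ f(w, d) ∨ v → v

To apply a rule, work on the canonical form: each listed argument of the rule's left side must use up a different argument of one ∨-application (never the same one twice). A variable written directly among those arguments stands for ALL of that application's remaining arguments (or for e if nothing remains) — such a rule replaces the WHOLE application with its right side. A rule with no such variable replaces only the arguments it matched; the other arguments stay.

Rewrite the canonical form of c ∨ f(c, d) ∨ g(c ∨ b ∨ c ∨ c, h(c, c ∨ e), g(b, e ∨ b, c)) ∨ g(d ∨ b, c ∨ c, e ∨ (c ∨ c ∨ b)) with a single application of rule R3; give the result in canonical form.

Canonical form:  c ∨ f(c, d) ∨ g(b ∨ c ∨ c ∨ c, h(c, c), g(b, b, c)) ∨ g(b ∨ d, c ∨ c, b ∨ c ∨ c)
Match R3:  consume c, f(c, d);  v := g(b ∨ c ∨ c ∨ c, h(c, c), g(b, b, c)) ∨ g(b ∨ d, c ∨ c, b ∨ c ∨ c), w := c
The extension variable absorbs all remaining arguments, so the whole application is rewritten.
New term:  g(b ∨ c ∨ c ∨ c, h(c, c), g(b, b, c)) ∨ g(b ∨ d, c ∨ c, b ∨ c ∨ c)

Answer: g(b ∨ c ∨ c ∨ c, h(c, c), g(b, b, c)) ∨ g(b ∨ d, c ∨ c, b ∨ c ∨ c)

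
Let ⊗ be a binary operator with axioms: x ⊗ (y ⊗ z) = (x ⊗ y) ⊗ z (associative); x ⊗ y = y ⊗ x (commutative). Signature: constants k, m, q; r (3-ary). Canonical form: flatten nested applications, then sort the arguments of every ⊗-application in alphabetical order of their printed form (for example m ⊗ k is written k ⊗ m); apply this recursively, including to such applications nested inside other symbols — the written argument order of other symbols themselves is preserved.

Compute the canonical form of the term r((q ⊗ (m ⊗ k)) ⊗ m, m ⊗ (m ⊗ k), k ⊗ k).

Answer: r(k ⊗ m ⊗ m ⊗ q, k ⊗ m ⊗ m, k ⊗ k)

Derivation:
Descend into:  (q ⊗ (m ⊗ k)) ⊗ m
Un-nest:  q ⊗ m ⊗ k ⊗ m
Sort arguments:  k ⊗ m ⊗ m ⊗ q
Rebuild:  r(k ⊗ m ⊗ m ⊗ q, k ⊗ m ⊗ m, k ⊗ k)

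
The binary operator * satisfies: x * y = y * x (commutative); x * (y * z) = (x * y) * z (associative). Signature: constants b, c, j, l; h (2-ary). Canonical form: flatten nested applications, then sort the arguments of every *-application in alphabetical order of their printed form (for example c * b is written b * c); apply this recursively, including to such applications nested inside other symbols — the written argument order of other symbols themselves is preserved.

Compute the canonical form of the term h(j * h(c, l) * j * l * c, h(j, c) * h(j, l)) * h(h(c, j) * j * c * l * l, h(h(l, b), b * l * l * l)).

Answer: h(c * h(c, j) * j * l * l, h(h(l, b), b * l * l * l)) * h(c * h(c, l) * j * j * l, h(j, c) * h(j, l))

Derivation:
Simplify inside:  h(j * h(c, l) * j * l * c, h(j, c) * h(j, l))  →  h(c * h(c, l) * j * j * l, h(j, c) * h(j, l))
Canonicalize subterm:  h(h(c, j) * j * c * l * l, h(h(l, b), b * l * l * l))  →  h(c * h(c, j) * j * l * l, h(h(l, b), b * l * l * l))
Order the arguments:  h(c * h(c, j) * j * l * l, h(h(l, b), b * l * l * l)) * h(c * h(c, l) * j * j * l, h(j, c) * h(j, l))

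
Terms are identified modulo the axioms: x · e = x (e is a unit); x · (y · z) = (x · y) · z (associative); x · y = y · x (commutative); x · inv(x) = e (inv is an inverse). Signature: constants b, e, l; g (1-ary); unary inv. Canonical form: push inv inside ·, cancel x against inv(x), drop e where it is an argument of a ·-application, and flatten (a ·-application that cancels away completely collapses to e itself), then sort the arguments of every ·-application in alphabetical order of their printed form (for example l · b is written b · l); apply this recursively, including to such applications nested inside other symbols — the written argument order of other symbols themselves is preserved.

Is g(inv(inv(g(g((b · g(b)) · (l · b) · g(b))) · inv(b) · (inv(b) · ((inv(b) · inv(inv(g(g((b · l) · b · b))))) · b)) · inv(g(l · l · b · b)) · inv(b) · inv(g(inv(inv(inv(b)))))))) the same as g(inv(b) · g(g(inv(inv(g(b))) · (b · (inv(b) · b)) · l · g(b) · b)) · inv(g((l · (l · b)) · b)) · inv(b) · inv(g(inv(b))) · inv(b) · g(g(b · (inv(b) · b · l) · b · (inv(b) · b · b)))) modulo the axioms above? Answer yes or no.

Answer: yes — both canonical forms are g(g(g(b · b · b · l)) · g(g(b · b · g(b) · g(b) · l)) · inv(b) · inv(b) · inv(b) · inv(g(b · b · l · l)) · inv(g(inv(b))))

Derivation:
Left:  g(inv(inv(g(g((b · g(b)) · (l · b) · g(b))) · inv(b) · (inv(b) · ((inv(b) · inv(inv(g(g((b · l) · b · b))))) · b)) · inv(g(l · l · b · b)) · inv(b) · inv(g(inv(inv(inv(b))))))))
  Focus inside:  g(g((b · g(b)) · (l · b) · g(b))) · inv(b) · (inv(b) · ((inv(b) · inv(inv(g(g((b · l) · b · b))))) · b)) · inv(g(l · l · b · b)) · inv(b) · inv(g(inv(inv(inv(b)))))
  Push inv inside:  distribute inv over · and collapse double inv
  Collect terms:  g(g(b · b · g(b) · g(b) · l)) · inv(b) · inv(b) · inv(b) · g(g(b · b · b · l)) · inv(g(b · b · l · l)) · inv(g(inv(b)))
  Order the arguments:  g(g(b · b · b · l)) · g(g(b · b · g(b) · g(b) · l)) · inv(b) · inv(b) · inv(b) · inv(g(b · b · l · l)) · inv(g(inv(b)))
  Reassemble:  g(g(g(b · b · b · l)) · g(g(b · b · g(b) · g(b) · l)) · inv(b) · inv(b) · inv(b) · inv(g(b · b · l · l)) · inv(g(inv(b))))
Right:  g(inv(b) · g(g(inv(inv(g(b))) · (b · (inv(b) · b)) · l · g(b) · b)) · inv(g((l · (l · b)) · b)) · inv(b) · inv(g(inv(b))) · inv(b) · g(g(b · (inv(b) · b · l) · b · (inv(b) · b · b))))
  Work inside:  inv(b) · g(g(inv(inv(g(b))) · (b · (inv(b) · b)) · l · g(b) · b)) · inv(g((l · (l · b)) · b)) · inv(b) · inv(g(inv(b))) · inv(b) · g(g(b · (inv(b) · b · l) · b · (inv(b) · b · b)))
  Push inv inside:  distribute inv over · and collapse double inv
  Combine occurrences:  inv(b) · inv(b) · inv(b) · g(g(b · b · g(b) · g(b) · l)) · inv(g(b · b · l · l)) · inv(g(inv(b))) · g(g(b · b · b · l))
  Order the arguments:  g(g(b · b · b · l)) · g(g(b · b · g(b) · g(b) · l)) · inv(b) · inv(b) · inv(b) · inv(g(b · b · l · l)) · inv(g(inv(b)))
  Put back:  g(g(g(b · b · b · l)) · g(g(b · b · g(b) · g(b) · l)) · inv(b) · inv(b) · inv(b) · inv(g(b · b · l · l)) · inv(g(inv(b))))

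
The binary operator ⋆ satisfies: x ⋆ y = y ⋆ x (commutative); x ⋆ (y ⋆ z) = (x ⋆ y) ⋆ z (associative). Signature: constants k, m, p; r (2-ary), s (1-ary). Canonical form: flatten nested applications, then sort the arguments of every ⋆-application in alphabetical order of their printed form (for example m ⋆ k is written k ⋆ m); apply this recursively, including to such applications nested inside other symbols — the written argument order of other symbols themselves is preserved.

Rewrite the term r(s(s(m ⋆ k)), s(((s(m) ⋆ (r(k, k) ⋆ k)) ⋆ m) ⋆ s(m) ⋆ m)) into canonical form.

Answer: r(s(s(k ⋆ m)), s(k ⋆ m ⋆ m ⋆ r(k, k) ⋆ s(m) ⋆ s(m)))

Derivation:
Work inside:  ((s(m) ⋆ (r(k, k) ⋆ k)) ⋆ m) ⋆ s(m) ⋆ m
Merge nested applications:  s(m) ⋆ r(k, k) ⋆ k ⋆ m ⋆ s(m) ⋆ m
Sort:  k ⋆ m ⋆ m ⋆ r(k, k) ⋆ s(m) ⋆ s(m)
Reassemble:  r(s(s(k ⋆ m)), s(k ⋆ m ⋆ m ⋆ r(k, k) ⋆ s(m) ⋆ s(m)))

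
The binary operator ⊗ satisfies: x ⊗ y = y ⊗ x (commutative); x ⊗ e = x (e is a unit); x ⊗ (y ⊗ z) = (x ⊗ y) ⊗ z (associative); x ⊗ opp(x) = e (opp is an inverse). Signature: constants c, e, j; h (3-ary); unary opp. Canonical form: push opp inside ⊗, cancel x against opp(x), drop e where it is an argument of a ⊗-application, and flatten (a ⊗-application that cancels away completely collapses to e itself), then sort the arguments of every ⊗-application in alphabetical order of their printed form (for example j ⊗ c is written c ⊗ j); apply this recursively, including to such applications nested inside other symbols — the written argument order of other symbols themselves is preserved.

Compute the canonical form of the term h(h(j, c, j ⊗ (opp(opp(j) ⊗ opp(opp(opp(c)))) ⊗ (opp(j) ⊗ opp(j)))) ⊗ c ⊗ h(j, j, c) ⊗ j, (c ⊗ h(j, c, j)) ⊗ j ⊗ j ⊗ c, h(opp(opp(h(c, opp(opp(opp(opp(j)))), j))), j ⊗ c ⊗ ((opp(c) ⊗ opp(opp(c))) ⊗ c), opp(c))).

Answer: h(c ⊗ h(j, c, c) ⊗ h(j, j, c) ⊗ j, c ⊗ c ⊗ h(j, c, j) ⊗ j ⊗ j, h(h(c, j, j), c ⊗ c ⊗ j, opp(c)))

Derivation:
Descend into:  h(j, c, j ⊗ (opp(opp(j) ⊗ opp(opp(opp(c)))) ⊗ (opp(j) ⊗ opp(j)))) ⊗ c ⊗ h(j, j, c) ⊗ j
Push opp inside:  distribute opp over ⊗ and collapse double opp
Collect terms:  h(j, c, c) ⊗ c ⊗ h(j, j, c) ⊗ j
Order the arguments:  c ⊗ h(j, c, c) ⊗ h(j, j, c) ⊗ j
Reassemble:  h(c ⊗ h(j, c, c) ⊗ h(j, j, c) ⊗ j, c ⊗ c ⊗ h(j, c, j) ⊗ j ⊗ j, h(h(c, j, j), c ⊗ c ⊗ j, opp(c)))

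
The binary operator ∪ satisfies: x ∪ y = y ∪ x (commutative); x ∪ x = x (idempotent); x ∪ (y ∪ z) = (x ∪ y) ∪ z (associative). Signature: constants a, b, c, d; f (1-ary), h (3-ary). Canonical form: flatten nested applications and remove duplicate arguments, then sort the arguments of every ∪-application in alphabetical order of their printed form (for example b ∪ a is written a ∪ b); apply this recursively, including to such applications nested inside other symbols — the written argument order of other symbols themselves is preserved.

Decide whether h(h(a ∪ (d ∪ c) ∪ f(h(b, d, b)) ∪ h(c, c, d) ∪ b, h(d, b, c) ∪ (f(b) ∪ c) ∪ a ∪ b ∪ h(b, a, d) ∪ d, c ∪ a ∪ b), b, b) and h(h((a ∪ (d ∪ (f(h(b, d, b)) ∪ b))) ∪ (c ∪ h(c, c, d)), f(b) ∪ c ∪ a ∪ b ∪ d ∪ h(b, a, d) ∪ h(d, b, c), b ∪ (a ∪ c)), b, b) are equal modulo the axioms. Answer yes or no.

Answer: yes — both canonical forms are h(h(a ∪ b ∪ c ∪ d ∪ f(h(b, d, b)) ∪ h(c, c, d), a ∪ b ∪ c ∪ d ∪ f(b) ∪ h(b, a, d) ∪ h(d, b, c), a ∪ b ∪ c), b, b)

Derivation:
Left:  h(h(a ∪ (d ∪ c) ∪ f(h(b, d, b)) ∪ h(c, c, d) ∪ b, h(d, b, c) ∪ (f(b) ∪ c) ∪ a ∪ b ∪ h(b, a, d) ∪ d, c ∪ a ∪ b), b, b)
  Descend into:  h(d, b, c) ∪ (f(b) ∪ c) ∪ a ∪ b ∪ h(b, a, d) ∪ d
  Flatten:  h(d, b, c) ∪ f(b) ∪ c ∪ a ∪ b ∪ h(b, a, d) ∪ d
  Sort arguments:  a ∪ b ∪ c ∪ d ∪ f(b) ∪ h(b, a, d) ∪ h(d, b, c)
  Rebuild:  h(h(a ∪ b ∪ c ∪ d ∪ f(h(b, d, b)) ∪ h(c, c, d), a ∪ b ∪ c ∪ d ∪ f(b) ∪ h(b, a, d) ∪ h(d, b, c), a ∪ b ∪ c), b, b)
Right:  h(h((a ∪ (d ∪ (f(h(b, d, b)) ∪ b))) ∪ (c ∪ h(c, c, d)), f(b) ∪ c ∪ a ∪ b ∪ d ∪ h(b, a, d) ∪ h(d, b, c), b ∪ (a ∪ c)), b, b)
  Work inside:  (a ∪ (d ∪ (f(h(b, d, b)) ∪ b))) ∪ (c ∪ h(c, c, d))
  Un-nest:  a ∪ d ∪ f(h(b, d, b)) ∪ b ∪ c ∪ h(c, c, d)
  Sort:  a ∪ b ∪ c ∪ d ∪ f(h(b, d, b)) ∪ h(c, c, d)
  Reassemble:  h(h(a ∪ b ∪ c ∪ d ∪ f(h(b, d, b)) ∪ h(c, c, d), a ∪ b ∪ c ∪ d ∪ f(b) ∪ h(b, a, d) ∪ h(d, b, c), a ∪ b ∪ c), b, b)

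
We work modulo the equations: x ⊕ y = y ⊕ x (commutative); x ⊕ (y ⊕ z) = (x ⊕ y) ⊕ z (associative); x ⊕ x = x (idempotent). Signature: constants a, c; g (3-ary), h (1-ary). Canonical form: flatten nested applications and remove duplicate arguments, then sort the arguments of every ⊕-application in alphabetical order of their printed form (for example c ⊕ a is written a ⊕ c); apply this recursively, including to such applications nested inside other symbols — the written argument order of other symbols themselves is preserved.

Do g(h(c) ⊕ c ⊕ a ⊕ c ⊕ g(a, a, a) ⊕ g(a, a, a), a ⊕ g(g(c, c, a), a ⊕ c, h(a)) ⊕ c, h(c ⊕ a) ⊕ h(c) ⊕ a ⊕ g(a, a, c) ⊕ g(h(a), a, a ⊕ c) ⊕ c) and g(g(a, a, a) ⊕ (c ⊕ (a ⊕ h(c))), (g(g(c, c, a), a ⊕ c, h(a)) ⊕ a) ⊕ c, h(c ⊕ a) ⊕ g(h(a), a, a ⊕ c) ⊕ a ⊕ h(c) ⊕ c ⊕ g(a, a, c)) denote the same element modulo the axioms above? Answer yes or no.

Left:  g(h(c) ⊕ c ⊕ a ⊕ c ⊕ g(a, a, a) ⊕ g(a, a, a), a ⊕ g(g(c, c, a), a ⊕ c, h(a)) ⊕ c, h(c ⊕ a) ⊕ h(c) ⊕ a ⊕ g(a, a, c) ⊕ g(h(a), a, a ⊕ c) ⊕ c)
  Focus inside:  h(c ⊕ a) ⊕ h(c) ⊕ a ⊕ g(a, a, c) ⊕ g(h(a), a, a ⊕ c) ⊕ c
  Canonicalize subterm:  h(c ⊕ a)  →  h(a ⊕ c)
  Order the arguments:  a ⊕ c ⊕ g(a, a, c) ⊕ g(h(a), a, a ⊕ c) ⊕ h(a ⊕ c) ⊕ h(c)
  Put back:  g(a ⊕ c ⊕ g(a, a, a) ⊕ h(c), a ⊕ c ⊕ g(g(c, c, a), a ⊕ c, h(a)), a ⊕ c ⊕ g(a, a, c) ⊕ g(h(a), a, a ⊕ c) ⊕ h(a ⊕ c) ⊕ h(c))
Right:  g(g(a, a, a) ⊕ (c ⊕ (a ⊕ h(c))), (g(g(c, c, a), a ⊕ c, h(a)) ⊕ a) ⊕ c, h(c ⊕ a) ⊕ g(h(a), a, a ⊕ c) ⊕ a ⊕ h(c) ⊕ c ⊕ g(a, a, c))
  Focus inside:  h(c ⊕ a) ⊕ g(h(a), a, a ⊕ c) ⊕ a ⊕ h(c) ⊕ c ⊕ g(a, a, c)
  Simplify inside:  h(c ⊕ a)  →  h(a ⊕ c)
  Sort:  a ⊕ c ⊕ g(a, a, c) ⊕ g(h(a), a, a ⊕ c) ⊕ h(a ⊕ c) ⊕ h(c)
  Rebuild:  g(a ⊕ c ⊕ g(a, a, a) ⊕ h(c), a ⊕ c ⊕ g(g(c, c, a), a ⊕ c, h(a)), a ⊕ c ⊕ g(a, a, c) ⊕ g(h(a), a, a ⊕ c) ⊕ h(a ⊕ c) ⊕ h(c))

Answer: yes — both canonical forms are g(a ⊕ c ⊕ g(a, a, a) ⊕ h(c), a ⊕ c ⊕ g(g(c, c, a), a ⊕ c, h(a)), a ⊕ c ⊕ g(a, a, c) ⊕ g(h(a), a, a ⊕ c) ⊕ h(a ⊕ c) ⊕ h(c))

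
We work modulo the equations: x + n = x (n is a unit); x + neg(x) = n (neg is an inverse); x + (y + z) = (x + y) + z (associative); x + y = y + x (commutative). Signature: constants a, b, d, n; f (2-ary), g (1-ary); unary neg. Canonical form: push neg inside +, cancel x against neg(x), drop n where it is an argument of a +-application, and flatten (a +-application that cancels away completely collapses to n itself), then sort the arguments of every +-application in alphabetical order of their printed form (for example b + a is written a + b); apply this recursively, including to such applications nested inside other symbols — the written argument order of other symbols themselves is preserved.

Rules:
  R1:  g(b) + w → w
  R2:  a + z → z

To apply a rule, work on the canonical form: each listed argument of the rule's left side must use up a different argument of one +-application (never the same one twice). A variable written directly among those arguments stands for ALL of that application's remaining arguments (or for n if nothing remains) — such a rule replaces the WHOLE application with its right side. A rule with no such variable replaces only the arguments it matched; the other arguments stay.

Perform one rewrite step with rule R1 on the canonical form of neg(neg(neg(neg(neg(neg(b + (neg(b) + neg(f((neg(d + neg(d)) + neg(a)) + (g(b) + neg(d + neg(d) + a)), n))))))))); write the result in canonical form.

Canonical form:  neg(f(g(b) + neg(a) + neg(a), n))
Match R1:  consume g(b);  w := neg(a) + neg(a)
The variable takes the whole remainder — replace the entire application.
Result:  neg(f(neg(a) + neg(a), n))

Answer: neg(f(neg(a) + neg(a), n))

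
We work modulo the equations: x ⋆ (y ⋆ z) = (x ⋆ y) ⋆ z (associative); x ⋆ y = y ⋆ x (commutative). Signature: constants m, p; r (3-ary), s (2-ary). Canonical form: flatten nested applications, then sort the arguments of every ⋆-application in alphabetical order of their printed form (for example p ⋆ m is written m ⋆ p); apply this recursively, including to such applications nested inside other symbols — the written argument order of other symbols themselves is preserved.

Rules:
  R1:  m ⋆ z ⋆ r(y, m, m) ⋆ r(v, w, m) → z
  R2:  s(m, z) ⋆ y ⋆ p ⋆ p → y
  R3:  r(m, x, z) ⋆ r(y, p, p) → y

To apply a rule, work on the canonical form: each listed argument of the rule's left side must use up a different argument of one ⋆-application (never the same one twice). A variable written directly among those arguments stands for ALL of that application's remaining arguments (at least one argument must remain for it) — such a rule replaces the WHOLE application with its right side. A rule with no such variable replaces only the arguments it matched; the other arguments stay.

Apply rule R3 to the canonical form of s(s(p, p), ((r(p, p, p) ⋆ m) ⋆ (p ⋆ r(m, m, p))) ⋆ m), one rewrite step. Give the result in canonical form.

Canonical form:  s(s(p, p), m ⋆ m ⋆ p ⋆ r(m, m, p) ⋆ r(p, p, p))
R3 matches:  uses r(m, m, p), r(p, p, p);  x := m, y := p, z := p
New term:  s(s(p, p), m ⋆ m ⋆ p ⋆ p)

Answer: s(s(p, p), m ⋆ m ⋆ p ⋆ p)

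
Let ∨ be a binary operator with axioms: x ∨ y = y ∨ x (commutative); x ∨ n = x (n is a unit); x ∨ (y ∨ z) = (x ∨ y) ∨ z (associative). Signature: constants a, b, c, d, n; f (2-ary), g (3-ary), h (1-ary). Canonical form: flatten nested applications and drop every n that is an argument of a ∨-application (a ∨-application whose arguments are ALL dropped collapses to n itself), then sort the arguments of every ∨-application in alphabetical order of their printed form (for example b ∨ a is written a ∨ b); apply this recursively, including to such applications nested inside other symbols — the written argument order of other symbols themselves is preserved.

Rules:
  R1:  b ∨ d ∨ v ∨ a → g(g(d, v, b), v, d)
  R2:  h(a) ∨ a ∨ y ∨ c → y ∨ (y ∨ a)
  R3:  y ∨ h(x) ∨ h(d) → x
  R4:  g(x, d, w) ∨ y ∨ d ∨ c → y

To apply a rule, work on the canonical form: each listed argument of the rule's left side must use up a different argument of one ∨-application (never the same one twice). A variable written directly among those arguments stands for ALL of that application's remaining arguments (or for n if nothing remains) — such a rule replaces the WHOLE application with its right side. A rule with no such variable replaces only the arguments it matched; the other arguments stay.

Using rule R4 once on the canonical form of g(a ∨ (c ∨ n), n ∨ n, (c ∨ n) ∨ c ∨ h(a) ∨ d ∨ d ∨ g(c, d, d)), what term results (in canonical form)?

Answer: g(a ∨ c, n, c ∨ d ∨ h(a))

Derivation:
Canonical form:  g(a ∨ c, n, c ∨ c ∨ d ∨ d ∨ g(c, d, d) ∨ h(a))
Apply R4:  consuming c, d, g(c, d, d);  w := d, x := c, y := c ∨ d ∨ h(a)
The extension variable absorbs all remaining arguments, so the whole application is rewritten.
Giving:  g(a ∨ c, n, c ∨ d ∨ h(a))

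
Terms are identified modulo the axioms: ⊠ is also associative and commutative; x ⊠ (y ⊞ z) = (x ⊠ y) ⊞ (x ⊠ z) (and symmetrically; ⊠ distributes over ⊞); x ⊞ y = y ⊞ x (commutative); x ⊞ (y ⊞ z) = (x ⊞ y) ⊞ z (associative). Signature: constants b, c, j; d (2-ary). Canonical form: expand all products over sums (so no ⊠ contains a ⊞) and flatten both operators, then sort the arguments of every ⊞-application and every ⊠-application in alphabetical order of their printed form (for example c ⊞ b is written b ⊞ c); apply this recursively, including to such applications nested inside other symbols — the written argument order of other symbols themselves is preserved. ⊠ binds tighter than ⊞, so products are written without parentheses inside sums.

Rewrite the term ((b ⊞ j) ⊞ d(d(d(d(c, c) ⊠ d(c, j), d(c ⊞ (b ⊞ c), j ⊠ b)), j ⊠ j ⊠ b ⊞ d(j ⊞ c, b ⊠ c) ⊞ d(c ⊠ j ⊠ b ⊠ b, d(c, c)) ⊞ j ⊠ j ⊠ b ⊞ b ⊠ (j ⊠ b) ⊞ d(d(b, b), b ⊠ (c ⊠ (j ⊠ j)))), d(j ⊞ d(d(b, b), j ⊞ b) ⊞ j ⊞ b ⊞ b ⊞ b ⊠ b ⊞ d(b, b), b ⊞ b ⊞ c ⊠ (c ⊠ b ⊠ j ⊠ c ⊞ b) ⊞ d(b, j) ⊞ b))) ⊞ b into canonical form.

Answer: b ⊞ b ⊞ d(d(d(d(c, c) ⊠ d(c, j), d(b ⊞ c ⊞ c, b ⊠ j)), b ⊠ b ⊠ j ⊞ b ⊠ j ⊠ j ⊞ b ⊠ j ⊠ j ⊞ d(b ⊠ b ⊠ c ⊠ j, d(c, c)) ⊞ d(c ⊞ j, b ⊠ c) ⊞ d(d(b, b), b ⊠ c ⊠ j ⊠ j)), d(b ⊞ b ⊞ b ⊠ b ⊞ d(b, b) ⊞ d(d(b, b), b ⊞ j) ⊞ j ⊞ j, b ⊞ b ⊞ b ⊞ b ⊠ c ⊞ b ⊠ c ⊠ c ⊠ c ⊠ j ⊞ d(b, j))) ⊞ j

Derivation:
Expand:  b ⊞ j ⊞ d(d(d(d(c, c) ⊠ d(c, j), d(b ⊞ c ⊞ c, b ⊠ j)), b ⊠ b ⊠ j ⊞ b ⊠ j ⊠ j ⊞ b ⊠ j ⊠ j ⊞ d(b ⊠ b ⊠ c ⊠ j, d(c, c)) ⊞ d(c ⊞ j, b ⊠ c) ⊞ d(d(b, b), b ⊠ c ⊠ j ⊠ j)), d(b ⊞ b ⊞ b ⊠ b ⊞ d(b, b) ⊞ d(d(b, b), b ⊞ j) ⊞ j ⊞ j, b ⊞ b ⊞ b ⊞ b ⊠ c ⊞ b ⊠ c ⊠ c ⊠ c ⊠ j ⊞ d(b, j))) ⊞ b
Sort:  b ⊞ b ⊞ d(d(d(d(c, c) ⊠ d(c, j), d(b ⊞ c ⊞ c, b ⊠ j)), b ⊠ b ⊠ j ⊞ b ⊠ j ⊠ j ⊞ b ⊠ j ⊠ j ⊞ d(b ⊠ b ⊠ c ⊠ j, d(c, c)) ⊞ d(c ⊞ j, b ⊠ c) ⊞ d(d(b, b), b ⊠ c ⊠ j ⊠ j)), d(b ⊞ b ⊞ b ⊠ b ⊞ d(b, b) ⊞ d(d(b, b), b ⊞ j) ⊞ j ⊞ j, b ⊞ b ⊞ b ⊞ b ⊠ c ⊞ b ⊠ c ⊠ c ⊠ c ⊠ j ⊞ d(b, j))) ⊞ j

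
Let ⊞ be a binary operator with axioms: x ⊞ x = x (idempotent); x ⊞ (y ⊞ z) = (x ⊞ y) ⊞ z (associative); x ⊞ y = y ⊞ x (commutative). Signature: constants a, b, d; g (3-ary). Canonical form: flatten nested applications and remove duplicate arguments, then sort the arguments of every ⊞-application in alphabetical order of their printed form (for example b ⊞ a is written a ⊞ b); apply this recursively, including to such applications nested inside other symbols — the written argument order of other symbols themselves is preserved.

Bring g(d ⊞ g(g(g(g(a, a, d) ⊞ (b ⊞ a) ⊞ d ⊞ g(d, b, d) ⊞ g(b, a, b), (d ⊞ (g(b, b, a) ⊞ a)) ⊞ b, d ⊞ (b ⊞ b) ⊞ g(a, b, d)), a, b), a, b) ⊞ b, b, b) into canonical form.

Work inside:  d ⊞ g(g(g(g(a, a, d) ⊞ (b ⊞ a) ⊞ d ⊞ g(d, b, d) ⊞ g(b, a, b), (d ⊞ (g(b, b, a) ⊞ a)) ⊞ b, d ⊞ (b ⊞ b) ⊞ g(a, b, d)), a, b), a, b) ⊞ b
Simplify inside:  g(g(g(g(a, a, d) ⊞ (b ⊞ a) ⊞ d ⊞ g(d, b, d) ⊞ g(b, a, b), (d ⊞ (g(b, b, a) ⊞ a)) ⊞ b, d ⊞ (b ⊞ b) ⊞ g(a, b, d)), a, b), a, b)  →  g(g(g(a ⊞ b ⊞ d ⊞ g(a, a, d) ⊞ g(b, a, b) ⊞ g(d, b, d), a ⊞ b ⊞ d ⊞ g(b, b, a), b ⊞ d ⊞ g(a, b, d)), a, b), a, b)
Sort arguments:  b ⊞ d ⊞ g(g(g(a ⊞ b ⊞ d ⊞ g(a, a, d) ⊞ g(b, a, b) ⊞ g(d, b, d), a ⊞ b ⊞ d ⊞ g(b, b, a), b ⊞ d ⊞ g(a, b, d)), a, b), a, b)
Put back:  g(b ⊞ d ⊞ g(g(g(a ⊞ b ⊞ d ⊞ g(a, a, d) ⊞ g(b, a, b) ⊞ g(d, b, d), a ⊞ b ⊞ d ⊞ g(b, b, a), b ⊞ d ⊞ g(a, b, d)), a, b), a, b), b, b)

Answer: g(b ⊞ d ⊞ g(g(g(a ⊞ b ⊞ d ⊞ g(a, a, d) ⊞ g(b, a, b) ⊞ g(d, b, d), a ⊞ b ⊞ d ⊞ g(b, b, a), b ⊞ d ⊞ g(a, b, d)), a, b), a, b), b, b)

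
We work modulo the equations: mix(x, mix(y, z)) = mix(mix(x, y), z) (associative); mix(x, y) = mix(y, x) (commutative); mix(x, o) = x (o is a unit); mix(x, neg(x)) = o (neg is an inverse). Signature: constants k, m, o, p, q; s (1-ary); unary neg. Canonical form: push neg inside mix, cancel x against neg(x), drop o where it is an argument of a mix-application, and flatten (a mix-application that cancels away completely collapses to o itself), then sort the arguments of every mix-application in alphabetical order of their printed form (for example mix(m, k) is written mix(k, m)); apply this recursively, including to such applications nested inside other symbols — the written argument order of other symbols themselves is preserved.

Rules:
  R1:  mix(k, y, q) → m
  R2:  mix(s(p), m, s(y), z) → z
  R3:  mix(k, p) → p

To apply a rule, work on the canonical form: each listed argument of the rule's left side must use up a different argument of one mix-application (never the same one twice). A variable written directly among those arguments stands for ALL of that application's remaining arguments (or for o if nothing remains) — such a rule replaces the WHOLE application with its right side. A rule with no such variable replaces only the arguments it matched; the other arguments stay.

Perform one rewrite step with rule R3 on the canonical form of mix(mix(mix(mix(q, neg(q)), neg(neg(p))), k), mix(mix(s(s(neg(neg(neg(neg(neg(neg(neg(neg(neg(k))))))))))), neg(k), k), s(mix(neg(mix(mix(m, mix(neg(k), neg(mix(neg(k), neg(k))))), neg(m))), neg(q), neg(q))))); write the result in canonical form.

Canonical form:  mix(k, p, s(mix(neg(k), neg(q), neg(q))), s(s(neg(k))))
Match R3:  consume k, p
Result:  mix(p, s(mix(neg(k), neg(q), neg(q))), s(s(neg(k))))

Answer: mix(p, s(mix(neg(k), neg(q), neg(q))), s(s(neg(k))))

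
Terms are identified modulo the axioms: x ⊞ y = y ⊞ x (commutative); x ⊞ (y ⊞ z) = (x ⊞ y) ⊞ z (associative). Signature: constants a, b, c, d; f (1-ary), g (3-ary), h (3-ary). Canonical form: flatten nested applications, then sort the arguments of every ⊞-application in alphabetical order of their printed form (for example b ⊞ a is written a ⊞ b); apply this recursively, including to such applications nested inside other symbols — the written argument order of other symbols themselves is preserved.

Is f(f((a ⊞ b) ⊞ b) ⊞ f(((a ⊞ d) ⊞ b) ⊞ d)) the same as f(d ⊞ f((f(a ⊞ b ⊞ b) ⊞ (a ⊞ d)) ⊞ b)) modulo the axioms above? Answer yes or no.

Answer: no — f(f(a ⊞ b ⊞ b) ⊞ f(a ⊞ b ⊞ d ⊞ d)) vs f(d ⊞ f(a ⊞ b ⊞ d ⊞ f(a ⊞ b ⊞ b)))

Derivation:
Left:  f(f((a ⊞ b) ⊞ b) ⊞ f(((a ⊞ d) ⊞ b) ⊞ d))
  Work inside:  f((a ⊞ b) ⊞ b) ⊞ f(((a ⊞ d) ⊞ b) ⊞ d)
  Simplify inside:  f((a ⊞ b) ⊞ b)  →  f(a ⊞ b ⊞ b)
  Simplify inside:  f(((a ⊞ d) ⊞ b) ⊞ d)  →  f(a ⊞ b ⊞ d ⊞ d)
  Sort:  f(a ⊞ b ⊞ b) ⊞ f(a ⊞ b ⊞ d ⊞ d)
  Reassemble:  f(f(a ⊞ b ⊞ b) ⊞ f(a ⊞ b ⊞ d ⊞ d))
Right:  f(d ⊞ f((f(a ⊞ b ⊞ b) ⊞ (a ⊞ d)) ⊞ b))
  Descend into:  d ⊞ f((f(a ⊞ b ⊞ b) ⊞ (a ⊞ d)) ⊞ b)
  Inside:  f((f(a ⊞ b ⊞ b) ⊞ (a ⊞ d)) ⊞ b)  →  f(a ⊞ b ⊞ d ⊞ f(a ⊞ b ⊞ b))
  Sort arguments:  d ⊞ f(a ⊞ b ⊞ d ⊞ f(a ⊞ b ⊞ b))
  Put back:  f(d ⊞ f(a ⊞ b ⊞ d ⊞ f(a ⊞ b ⊞ b)))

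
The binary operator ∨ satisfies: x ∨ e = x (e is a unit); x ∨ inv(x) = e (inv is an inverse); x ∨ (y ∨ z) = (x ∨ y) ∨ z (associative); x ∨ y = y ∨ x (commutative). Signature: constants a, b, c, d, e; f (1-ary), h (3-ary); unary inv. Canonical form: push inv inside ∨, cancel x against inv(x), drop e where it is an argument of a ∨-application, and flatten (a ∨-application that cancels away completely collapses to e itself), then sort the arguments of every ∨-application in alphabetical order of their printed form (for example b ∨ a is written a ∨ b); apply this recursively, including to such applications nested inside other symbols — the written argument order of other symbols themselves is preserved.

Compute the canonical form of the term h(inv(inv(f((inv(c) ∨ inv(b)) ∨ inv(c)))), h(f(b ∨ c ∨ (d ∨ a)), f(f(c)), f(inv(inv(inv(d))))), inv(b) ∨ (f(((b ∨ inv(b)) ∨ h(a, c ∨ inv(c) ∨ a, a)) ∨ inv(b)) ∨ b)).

Work inside:  inv(b) ∨ (f(((b ∨ inv(b)) ∨ h(a, c ∨ inv(c) ∨ a, a)) ∨ inv(b)) ∨ b)
Cancel inverse pairs:  b cancels
Collect:  f(h(a, a, a) ∨ inv(b))
Put back:  h(f(inv(b) ∨ inv(c) ∨ inv(c)), h(f(a ∨ b ∨ c ∨ d), f(f(c)), f(inv(d))), f(h(a, a, a) ∨ inv(b)))

Answer: h(f(inv(b) ∨ inv(c) ∨ inv(c)), h(f(a ∨ b ∨ c ∨ d), f(f(c)), f(inv(d))), f(h(a, a, a) ∨ inv(b)))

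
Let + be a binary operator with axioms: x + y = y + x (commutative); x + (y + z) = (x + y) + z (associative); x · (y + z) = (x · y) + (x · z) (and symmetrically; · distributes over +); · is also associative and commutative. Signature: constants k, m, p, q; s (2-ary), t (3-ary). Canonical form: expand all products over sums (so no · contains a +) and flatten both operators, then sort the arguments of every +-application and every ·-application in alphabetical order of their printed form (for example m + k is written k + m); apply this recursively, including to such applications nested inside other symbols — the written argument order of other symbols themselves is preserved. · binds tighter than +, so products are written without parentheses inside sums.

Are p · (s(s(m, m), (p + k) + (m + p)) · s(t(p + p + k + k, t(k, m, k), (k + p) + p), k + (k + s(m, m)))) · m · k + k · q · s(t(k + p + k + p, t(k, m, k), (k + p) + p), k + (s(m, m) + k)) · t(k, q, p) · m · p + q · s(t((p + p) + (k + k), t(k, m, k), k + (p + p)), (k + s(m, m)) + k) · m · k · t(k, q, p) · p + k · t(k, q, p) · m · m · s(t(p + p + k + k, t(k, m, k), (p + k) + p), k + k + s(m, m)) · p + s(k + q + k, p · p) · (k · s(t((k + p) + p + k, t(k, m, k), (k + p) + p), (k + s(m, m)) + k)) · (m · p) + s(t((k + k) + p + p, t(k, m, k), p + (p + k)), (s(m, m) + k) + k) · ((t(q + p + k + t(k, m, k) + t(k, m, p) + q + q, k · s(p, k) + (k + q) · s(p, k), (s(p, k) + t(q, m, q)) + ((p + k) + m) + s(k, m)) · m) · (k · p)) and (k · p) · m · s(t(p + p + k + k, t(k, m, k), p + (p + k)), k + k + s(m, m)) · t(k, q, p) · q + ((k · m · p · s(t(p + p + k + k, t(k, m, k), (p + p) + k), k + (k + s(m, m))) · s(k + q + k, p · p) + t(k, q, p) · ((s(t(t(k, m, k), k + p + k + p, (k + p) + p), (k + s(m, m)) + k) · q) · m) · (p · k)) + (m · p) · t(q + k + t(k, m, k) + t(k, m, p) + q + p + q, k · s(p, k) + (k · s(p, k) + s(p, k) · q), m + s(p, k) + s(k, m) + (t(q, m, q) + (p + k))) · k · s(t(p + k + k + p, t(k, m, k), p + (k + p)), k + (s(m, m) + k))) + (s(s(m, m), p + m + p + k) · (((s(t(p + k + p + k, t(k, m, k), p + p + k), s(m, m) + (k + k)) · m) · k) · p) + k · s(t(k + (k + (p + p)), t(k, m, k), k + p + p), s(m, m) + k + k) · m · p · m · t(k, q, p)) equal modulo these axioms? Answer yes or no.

Answer: no — k · m · m · p · s(t(k + k + p + p, t(k, m, k), k + p + p), k + k + s(m, m)) · t(k, q, p) + k · m · p · q · s(t(k + k + p + p, t(k, m, k), k + p + p), k + k + s(m, m)) · t(k, q, p) + k · m · p · q · s(t(k + k + p + p, t(k, m, k), k + p + p), k + k + s(m, m)) · t(k, q, p) + k · m · p · s(k + k + q, p · p) · s(t(k + k + p + p, t(k, m, k), k + p + p), k + k + s(m, m)) + k · m · p · s(s(m, m), k + m + p + p) · s(t(k + k + p + p, t(k, m, k), k + p + p), k + k + s(m, m)) + k · m · p · s(t(k + k + p + p, t(k, m, k), k + p + p), k + k + s(m, m)) · t(k + p + q + q + q + t(k, m, k) + t(k, m, p), k · s(p, k) + k · s(p, k) + q · s(p, k), k + m + p + s(k, m) + s(p, k) + t(q, m, q)) vs k · m · m · p · s(t(k + k + p + p, t(k, m, k), k + p + p), k + k + s(m, m)) · t(k, q, p) + k · m · p · q · s(t(k + k + p + p, t(k, m, k), k + p + p), k + k + s(m, m)) · t(k, q, p) + k · m · p · q · s(t(t(k, m, k), k + k + p + p, k + p + p), k + k + s(m, m)) · t(k, q, p) + k · m · p · s(k + k + q, p · p) · s(t(k + k + p + p, t(k, m, k), k + p + p), k + k + s(m, m)) + k · m · p · s(s(m, m), k + m + p + p) · s(t(k + k + p + p, t(k, m, k), k + p + p), k + k + s(m, m)) + k · m · p · s(t(k + k + p + p, t(k, m, k), k + p + p), k + k + s(m, m)) · t(k + p + q + q + q + t(k, m, k) + t(k, m, p), k · s(p, k) + k · s(p, k) + q · s(p, k), k + m + p + s(k, m) + s(p, k) + t(q, m, q))

Derivation:
Left:  p · (s(s(m, m), (p + k) + (m + p)) · s(t(p + p + k + k, t(k, m, k), (k + p) + p), k + (k + s(m, m)))) · m · k + k · q · s(t(k + p + k + p, t(k, m, k), (k + p) + p), k + (s(m, m) + k)) · t(k, q, p) · m · p + q · s(t((p + p) + (k + k), t(k, m, k), k + (p + p)), (k + s(m, m)) + k) · m · k · t(k, q, p) · p + k · t(k, q, p) · m · m · s(t(p + p + k + k, t(k, m, k), (p + k) + p), k + k + s(m, m)) · p + s(k + q + k, p · p) · (k · s(t((k + p) + p + k, t(k, m, k), (k + p) + p), (k + s(m, m)) + k)) · (m · p) + s(t((k + k) + p + p, t(k, m, k), p + (p + k)), (s(m, m) + k) + k) · ((t(q + p + k + t(k, m, k) + t(k, m, p) + q + q, k · s(p, k) + (k + q) · s(p, k), (s(p, k) + t(q, m, q)) + ((p + k) + m) + s(k, m)) · m) · (k · p))
  Expand:  k · m · p · s(s(m, m), k + m + p + p) · s(t(k + k + p + p, t(k, m, k), k + p + p), k + k + s(m, m)) + k · m · p · q · s(t(k + k + p + p, t(k, m, k), k + p + p), k + k + s(m, m)) · t(k, q, p) + k · m · p · q · s(t(k + k + p + p, t(k, m, k), k + p + p), k + k + s(m, m)) · t(k, q, p) + k · m · m · p · s(t(k + k + p + p, t(k, m, k), k + p + p), k + k + s(m, m)) · t(k, q, p) + k · m · p · s(k + k + q, p · p) · s(t(k + k + p + p, t(k, m, k), k + p + p), k + k + s(m, m)) + k · m · p · s(t(k + k + p + p, t(k, m, k), k + p + p), k + k + s(m, m)) · t(k + p + q + q + q + t(k, m, k) + t(k, m, p), k · s(p, k) + k · s(p, k) + q · s(p, k), k + m + p + s(k, m) + s(p, k) + t(q, m, q))
  Order the arguments:  k · m · m · p · s(t(k + k + p + p, t(k, m, k), k + p + p), k + k + s(m, m)) · t(k, q, p) + k · m · p · q · s(t(k + k + p + p, t(k, m, k), k + p + p), k + k + s(m, m)) · t(k, q, p) + k · m · p · q · s(t(k + k + p + p, t(k, m, k), k + p + p), k + k + s(m, m)) · t(k, q, p) + k · m · p · s(k + k + q, p · p) · s(t(k + k + p + p, t(k, m, k), k + p + p), k + k + s(m, m)) + k · m · p · s(s(m, m), k + m + p + p) · s(t(k + k + p + p, t(k, m, k), k + p + p), k + k + s(m, m)) + k · m · p · s(t(k + k + p + p, t(k, m, k), k + p + p), k + k + s(m, m)) · t(k + p + q + q + q + t(k, m, k) + t(k, m, p), k · s(p, k) + k · s(p, k) + q · s(p, k), k + m + p + s(k, m) + s(p, k) + t(q, m, q))
Right:  (k · p) · m · s(t(p + p + k + k, t(k, m, k), p + (p + k)), k + k + s(m, m)) · t(k, q, p) · q + ((k · m · p · s(t(p + p + k + k, t(k, m, k), (p + p) + k), k + (k + s(m, m))) · s(k + q + k, p · p) + t(k, q, p) · ((s(t(t(k, m, k), k + p + k + p, (k + p) + p), (k + s(m, m)) + k) · q) · m) · (p · k)) + (m · p) · t(q + k + t(k, m, k) + t(k, m, p) + q + p + q, k · s(p, k) + (k · s(p, k) + s(p, k) · q), m + s(p, k) + s(k, m) + (t(q, m, q) + (p + k))) · k · s(t(p + k + k + p, t(k, m, k), p + (k + p)), k + (s(m, m) + k))) + (s(s(m, m), p + m + p + k) · (((s(t(p + k + p + k, t(k, m, k), p + p + k), s(m, m) + (k + k)) · m) · k) · p) + k · s(t(k + (k + (p + p)), t(k, m, k), k + p + p), s(m, m) + k + k) · m · p · m · t(k, q, p))
  Un-nest:  k · m · p · q · s(t(k + k + p + p, t(k, m, k), k + p + p), k + k + s(m, m)) · t(k, q, p) + k · m · p · s(k + k + q, p · p) · s(t(k + k + p + p, t(k, m, k), k + p + p), k + k + s(m, m)) + k · m · p · q · s(t(t(k, m, k), k + k + p + p, k + p + p), k + k + s(m, m)) · t(k, q, p) + k · m · p · s(t(k + k + p + p, t(k, m, k), k + p + p), k + k + s(m, m)) · t(k + p + q + q + q + t(k, m, k) + t(k, m, p), k · s(p, k) + k · s(p, k) + q · s(p, k), k + m + p + s(k, m) + s(p, k) + t(q, m, q)) + k · m · p · s(s(m, m), k + m + p + p) · s(t(k + k + p + p, t(k, m, k), k + p + p), k + k + s(m, m)) + k · m · m · p · s(t(k + k + p + p, t(k, m, k), k + p + p), k + k + s(m, m)) · t(k, q, p)
  Order the arguments:  k · m · m · p · s(t(k + k + p + p, t(k, m, k), k + p + p), k + k + s(m, m)) · t(k, q, p) + k · m · p · q · s(t(k + k + p + p, t(k, m, k), k + p + p), k + k + s(m, m)) · t(k, q, p) + k · m · p · q · s(t(t(k, m, k), k + k + p + p, k + p + p), k + k + s(m, m)) · t(k, q, p) + k · m · p · s(k + k + q, p · p) · s(t(k + k + p + p, t(k, m, k), k + p + p), k + k + s(m, m)) + k · m · p · s(s(m, m), k + m + p + p) · s(t(k + k + p + p, t(k, m, k), k + p + p), k + k + s(m, m)) + k · m · p · s(t(k + k + p + p, t(k, m, k), k + p + p), k + k + s(m, m)) · t(k + p + q + q + q + t(k, m, k) + t(k, m, p), k · s(p, k) + k · s(p, k) + q · s(p, k), k + m + p + s(k, m) + s(p, k) + t(q, m, q))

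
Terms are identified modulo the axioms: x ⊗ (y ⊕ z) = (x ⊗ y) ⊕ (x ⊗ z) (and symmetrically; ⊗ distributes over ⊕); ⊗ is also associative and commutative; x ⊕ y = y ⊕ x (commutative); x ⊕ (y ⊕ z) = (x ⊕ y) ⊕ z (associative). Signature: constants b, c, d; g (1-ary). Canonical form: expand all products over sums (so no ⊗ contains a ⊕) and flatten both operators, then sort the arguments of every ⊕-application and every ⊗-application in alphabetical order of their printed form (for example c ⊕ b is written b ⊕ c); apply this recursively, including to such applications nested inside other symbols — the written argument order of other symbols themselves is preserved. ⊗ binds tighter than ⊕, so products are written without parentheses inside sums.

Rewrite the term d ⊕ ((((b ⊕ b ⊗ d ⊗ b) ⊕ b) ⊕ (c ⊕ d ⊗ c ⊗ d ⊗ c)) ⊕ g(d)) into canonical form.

Merge nested applications:  d ⊕ b ⊕ b ⊗ b ⊗ d ⊕ b ⊕ c ⊕ c ⊗ c ⊗ d ⊗ d ⊕ g(d)
Sort:  b ⊕ b ⊕ b ⊗ b ⊗ d ⊕ c ⊕ c ⊗ c ⊗ d ⊗ d ⊕ d ⊕ g(d)

Answer: b ⊕ b ⊕ b ⊗ b ⊗ d ⊕ c ⊕ c ⊗ c ⊗ d ⊗ d ⊕ d ⊕ g(d)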